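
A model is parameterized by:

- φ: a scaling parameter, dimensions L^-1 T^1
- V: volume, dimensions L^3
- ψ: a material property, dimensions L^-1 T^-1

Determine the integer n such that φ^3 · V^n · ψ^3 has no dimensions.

Balance the L exponent: (3)·n from V, plus 3·(-1) + 3·(-1) = -6 from the rest, must sum to zero.
3n − 6 = 0, so n = 2.

2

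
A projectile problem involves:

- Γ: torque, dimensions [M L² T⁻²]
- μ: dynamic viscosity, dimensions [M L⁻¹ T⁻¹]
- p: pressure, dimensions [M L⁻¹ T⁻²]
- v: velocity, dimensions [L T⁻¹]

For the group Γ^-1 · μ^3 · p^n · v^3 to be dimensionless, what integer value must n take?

-2

Balance the M exponent: (1)·n from p, plus −(1) + 3·(1) + 3·(0) = 2 from the rest, must sum to zero.
n + 2 = 0, so n = -2.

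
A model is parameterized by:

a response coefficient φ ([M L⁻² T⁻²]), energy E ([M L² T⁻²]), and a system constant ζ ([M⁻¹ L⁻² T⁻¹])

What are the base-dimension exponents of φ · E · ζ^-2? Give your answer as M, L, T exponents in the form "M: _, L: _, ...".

M: 4, L: 4, T: -2

Collect each base-dimension exponent across the product:
  M: (1) + (1) − 2·(-1) = 4
  L: (-2) + (2) − 2·(-2) = 4
  T: (-2) + (-2) − 2·(-1) = -2
So the dimensions are [M⁴ L⁴ T⁻²].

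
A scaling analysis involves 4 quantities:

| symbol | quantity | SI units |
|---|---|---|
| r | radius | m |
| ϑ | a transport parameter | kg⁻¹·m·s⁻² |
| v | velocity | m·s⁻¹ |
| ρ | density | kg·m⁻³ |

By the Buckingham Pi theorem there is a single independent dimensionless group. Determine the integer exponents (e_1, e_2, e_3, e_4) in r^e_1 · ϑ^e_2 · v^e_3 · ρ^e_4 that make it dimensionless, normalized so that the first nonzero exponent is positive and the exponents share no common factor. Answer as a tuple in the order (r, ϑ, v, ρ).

(4, 1, -2, 1)

M: e_1·(0) + e_2·(-1) + e_3·(0) + e_4·(1) = 0
L: e_1·(1) + e_2·(1) + e_3·(1) + e_4·(-3) = 0
T: e_1·(0) + e_2·(-2) + e_3·(-1) + e_4·(0) = 0
Solving this homogeneous linear system for the smallest-integer solution (first nonzero entry positive) gives (4, 1, -2, 1).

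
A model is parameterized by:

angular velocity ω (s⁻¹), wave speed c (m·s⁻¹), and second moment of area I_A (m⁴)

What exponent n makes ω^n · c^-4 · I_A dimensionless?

Balance the T exponent: (-1)·n from ω, plus −4·(-1) + (0) = 4 from the rest, must sum to zero.
−n + 4 = 0, so n = 4.

4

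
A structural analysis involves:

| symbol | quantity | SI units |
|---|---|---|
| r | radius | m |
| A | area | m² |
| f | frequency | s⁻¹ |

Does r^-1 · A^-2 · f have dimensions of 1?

no

Sum the exponent of each base dimension across the product:
  L: −[r]_L − 2·[A]_L + [f]_L = −(1) − 2·(2) + (0) = -5
  T: −[r]_T − 2·[A]_T + [f]_T = −(0) − 2·(0) + (-1) = -1
Net dimensions [L⁻⁵ T⁻¹] ≠ [1] — not dimensionless.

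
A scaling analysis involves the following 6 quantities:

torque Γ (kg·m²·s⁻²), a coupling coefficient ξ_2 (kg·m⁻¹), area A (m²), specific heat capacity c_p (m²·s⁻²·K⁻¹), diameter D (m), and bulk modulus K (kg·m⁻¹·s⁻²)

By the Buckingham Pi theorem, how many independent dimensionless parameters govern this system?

2

There are 6 variables and 4 base dimensions (M, L, T, Θ).
The dimension matrix has rank 4.
Independent dimensionless groups: 6 − 4 = 2.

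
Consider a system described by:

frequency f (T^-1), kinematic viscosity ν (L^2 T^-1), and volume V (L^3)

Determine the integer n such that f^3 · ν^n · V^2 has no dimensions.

-3

Balance the L exponent: (2)·n from ν, plus 3·(0) + 2·(3) = 6 from the rest, must sum to zero.
2n + 6 = 0, so n = -3.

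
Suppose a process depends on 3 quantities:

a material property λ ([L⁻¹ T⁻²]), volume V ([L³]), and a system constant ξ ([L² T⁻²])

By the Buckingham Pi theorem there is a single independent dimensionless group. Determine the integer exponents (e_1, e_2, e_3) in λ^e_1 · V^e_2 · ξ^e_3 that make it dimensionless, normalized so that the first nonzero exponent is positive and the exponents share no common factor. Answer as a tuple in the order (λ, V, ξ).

(1, 1, -1)

L: e_1·(-1) + e_2·(3) + e_3·(2) = 0
T: e_1·(-2) + e_2·(0) + e_3·(-2) = 0
Solving this homogeneous linear system for the smallest-integer solution (first nonzero entry positive) gives (1, 1, -1).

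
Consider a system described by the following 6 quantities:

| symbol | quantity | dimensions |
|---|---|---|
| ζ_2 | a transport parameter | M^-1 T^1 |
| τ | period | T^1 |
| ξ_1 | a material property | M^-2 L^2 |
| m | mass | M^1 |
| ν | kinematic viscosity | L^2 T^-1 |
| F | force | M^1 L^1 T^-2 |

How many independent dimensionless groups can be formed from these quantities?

There are 6 variables and 3 base dimensions (M, L, T).
The dimension matrix has rank 3.
Independent dimensionless groups: 6 − 3 = 3.

3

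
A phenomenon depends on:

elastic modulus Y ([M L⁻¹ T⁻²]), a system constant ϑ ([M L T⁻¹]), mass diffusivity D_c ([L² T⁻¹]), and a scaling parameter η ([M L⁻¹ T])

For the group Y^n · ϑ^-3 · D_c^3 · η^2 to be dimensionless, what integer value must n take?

1

Balance the M exponent: (1)·n from Y, plus −3·(1) + 3·(0) + 2·(1) = -1 from the rest, must sum to zero.
n − 1 = 0, so n = 1.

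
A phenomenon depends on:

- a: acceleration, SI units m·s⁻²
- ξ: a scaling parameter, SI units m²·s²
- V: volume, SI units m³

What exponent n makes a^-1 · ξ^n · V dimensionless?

Balance the L exponent: (2)·n from ξ, plus −(1) + (3) = 2 from the rest, must sum to zero.
2n + 2 = 0, so n = -1.

-1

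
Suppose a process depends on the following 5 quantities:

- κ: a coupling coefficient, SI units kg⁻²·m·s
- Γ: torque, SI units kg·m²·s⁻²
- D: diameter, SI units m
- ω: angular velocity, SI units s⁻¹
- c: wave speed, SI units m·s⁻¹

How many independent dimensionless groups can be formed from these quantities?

There are 5 variables and 3 base dimensions (M, L, T).
The dimension matrix has rank 3.
Independent dimensionless groups: 5 − 3 = 2.

2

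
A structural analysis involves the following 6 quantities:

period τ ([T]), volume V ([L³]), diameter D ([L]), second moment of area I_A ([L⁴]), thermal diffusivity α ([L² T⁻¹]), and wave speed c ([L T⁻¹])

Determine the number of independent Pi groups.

4

There are 6 variables and 2 base dimensions (L, T).
The dimension matrix has rank 2.
Independent dimensionless groups: 6 − 2 = 4.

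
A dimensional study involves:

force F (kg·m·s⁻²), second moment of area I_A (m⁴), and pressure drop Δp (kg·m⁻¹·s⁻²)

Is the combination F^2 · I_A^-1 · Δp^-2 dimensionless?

yes

Sum the exponent of each base dimension across the product:
  M: 2·[F]_M − [I_A]_M − 2·[Δp]_M = 2·(1) − (0) − 2·(1) = 0
  L: 2·[F]_L − [I_A]_L − 2·[Δp]_L = 2·(1) − (4) − 2·(-1) = 0
  T: 2·[F]_T − [I_A]_T − 2·[Δp]_T = 2·(-2) − (0) − 2·(-2) = 0
All base exponents vanish — dimensionless.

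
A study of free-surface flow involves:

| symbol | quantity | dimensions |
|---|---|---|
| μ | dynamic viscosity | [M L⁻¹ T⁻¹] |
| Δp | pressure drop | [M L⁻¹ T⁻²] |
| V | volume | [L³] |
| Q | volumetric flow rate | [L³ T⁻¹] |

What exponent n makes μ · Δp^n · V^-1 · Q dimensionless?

Balance the M exponent: (1)·n from Δp, plus (1) − (0) + (0) = 1 from the rest, must sum to zero.
n + 1 = 0, so n = -1.

-1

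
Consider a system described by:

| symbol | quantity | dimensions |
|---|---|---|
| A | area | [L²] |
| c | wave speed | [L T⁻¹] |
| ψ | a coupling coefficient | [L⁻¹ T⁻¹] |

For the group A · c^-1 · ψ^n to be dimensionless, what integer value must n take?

Balance the L exponent: (-1)·n from ψ, plus (2) − (1) = 1 from the rest, must sum to zero.
−n + 1 = 0, so n = 1.

1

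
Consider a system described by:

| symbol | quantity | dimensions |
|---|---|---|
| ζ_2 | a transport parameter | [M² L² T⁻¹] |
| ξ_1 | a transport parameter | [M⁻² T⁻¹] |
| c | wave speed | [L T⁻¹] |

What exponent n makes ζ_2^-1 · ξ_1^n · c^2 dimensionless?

-1

Balance the M exponent: (-2)·n from ξ_1, plus −(2) + 2·(0) = -2 from the rest, must sum to zero.
-2n − 2 = 0, so n = -1.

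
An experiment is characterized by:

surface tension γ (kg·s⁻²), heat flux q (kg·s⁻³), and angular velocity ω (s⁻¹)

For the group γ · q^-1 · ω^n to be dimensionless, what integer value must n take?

Balance the T exponent: (-1)·n from ω, plus (-2) − (-3) = 1 from the rest, must sum to zero.
−n + 1 = 0, so n = 1.

1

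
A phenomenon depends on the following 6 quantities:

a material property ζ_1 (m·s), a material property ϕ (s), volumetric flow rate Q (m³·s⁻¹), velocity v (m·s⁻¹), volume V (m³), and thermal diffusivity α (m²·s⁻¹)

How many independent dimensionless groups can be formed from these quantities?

4

There are 6 variables and 2 base dimensions (L, T).
The dimension matrix has rank 2.
Independent dimensionless groups: 6 − 2 = 4.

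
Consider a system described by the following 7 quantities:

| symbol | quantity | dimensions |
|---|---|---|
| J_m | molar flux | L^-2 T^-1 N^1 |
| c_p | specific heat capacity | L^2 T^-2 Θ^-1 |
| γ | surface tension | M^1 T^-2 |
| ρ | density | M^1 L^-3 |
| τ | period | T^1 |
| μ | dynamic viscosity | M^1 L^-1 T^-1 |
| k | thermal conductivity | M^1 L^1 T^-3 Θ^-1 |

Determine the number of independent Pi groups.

2

There are 7 variables and 5 base dimensions (M, L, T, Θ, N).
The dimension matrix has rank 5.
Independent dimensionless groups: 7 − 5 = 2.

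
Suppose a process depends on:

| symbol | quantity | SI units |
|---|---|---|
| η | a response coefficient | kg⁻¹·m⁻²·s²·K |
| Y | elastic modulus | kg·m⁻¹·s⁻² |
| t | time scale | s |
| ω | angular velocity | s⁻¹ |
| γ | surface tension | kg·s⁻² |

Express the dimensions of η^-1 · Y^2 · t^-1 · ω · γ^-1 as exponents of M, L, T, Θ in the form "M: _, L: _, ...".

Collect each base-dimension exponent across the product:
  M: −(-1) + 2·(1) − (0) + (0) − (1) = 2
  L: −(-2) + 2·(-1) − (0) + (0) − (0) = 0
  T: −(2) + 2·(-2) − (1) + (-1) − (-2) = -6
  Θ: −(1) + 2·(0) − (0) + (0) − (0) = -1
So the dimensions are [M² T⁻⁶ Θ⁻¹].

M: 2, L: 0, T: -6, Θ: -1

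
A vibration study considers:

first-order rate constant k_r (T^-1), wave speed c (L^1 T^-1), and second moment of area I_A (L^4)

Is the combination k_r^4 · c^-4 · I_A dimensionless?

yes

Sum the exponent of each base dimension across the product:
  L: 4·[k_r]_L − 4·[c]_L + [I_A]_L = 4·(0) − 4·(1) + (4) = 0
  T: 4·[k_r]_T − 4·[c]_T + [I_A]_T = 4·(-1) − 4·(-1) + (0) = 0
All base exponents vanish — dimensionless.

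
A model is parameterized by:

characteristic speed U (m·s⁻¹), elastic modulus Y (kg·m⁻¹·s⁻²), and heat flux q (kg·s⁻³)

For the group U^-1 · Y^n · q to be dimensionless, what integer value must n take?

-1

Balance the M exponent: (1)·n from Y, plus −(0) + (1) = 1 from the rest, must sum to zero.
n + 1 = 0, so n = -1.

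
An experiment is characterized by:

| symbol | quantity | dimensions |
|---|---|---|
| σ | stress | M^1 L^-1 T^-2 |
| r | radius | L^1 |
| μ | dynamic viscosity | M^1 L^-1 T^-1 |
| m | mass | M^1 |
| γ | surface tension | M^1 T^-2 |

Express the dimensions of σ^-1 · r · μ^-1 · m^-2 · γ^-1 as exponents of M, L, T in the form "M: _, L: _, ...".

M: -5, L: 3, T: 5

Collect each base-dimension exponent across the product:
  M: −(1) + (0) − (1) − 2·(1) − (1) = -5
  L: −(-1) + (1) − (-1) − 2·(0) − (0) = 3
  T: −(-2) + (0) − (-1) − 2·(0) − (-2) = 5
So the dimensions are [M⁻⁵ L³ T⁵].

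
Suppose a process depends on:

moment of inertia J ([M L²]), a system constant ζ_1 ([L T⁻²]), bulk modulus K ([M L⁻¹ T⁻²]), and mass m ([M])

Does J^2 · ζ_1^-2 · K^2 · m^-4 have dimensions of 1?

Sum the exponent of each base dimension across the product:
  M: 2·[J]_M − 2·[ζ_1]_M + 2·[K]_M − 4·[m]_M = 2·(1) − 2·(0) + 2·(1) − 4·(1) = 0
  L: 2·[J]_L − 2·[ζ_1]_L + 2·[K]_L − 4·[m]_L = 2·(2) − 2·(1) + 2·(-1) − 4·(0) = 0
  T: 2·[J]_T − 2·[ζ_1]_T + 2·[K]_T − 4·[m]_T = 2·(0) − 2·(-2) + 2·(-2) − 4·(0) = 0
All base exponents vanish — dimensionless.

yes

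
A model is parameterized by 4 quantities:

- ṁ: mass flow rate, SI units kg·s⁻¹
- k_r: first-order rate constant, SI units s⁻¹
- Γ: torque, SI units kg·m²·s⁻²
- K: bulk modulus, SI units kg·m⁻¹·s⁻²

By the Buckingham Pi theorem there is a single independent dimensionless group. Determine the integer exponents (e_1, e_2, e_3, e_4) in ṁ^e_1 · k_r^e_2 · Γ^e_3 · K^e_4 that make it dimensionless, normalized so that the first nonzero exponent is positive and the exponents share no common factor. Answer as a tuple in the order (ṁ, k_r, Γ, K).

(3, 3, -1, -2)

M: e_1·(1) + e_2·(0) + e_3·(1) + e_4·(1) = 0
L: e_1·(0) + e_2·(0) + e_3·(2) + e_4·(-1) = 0
T: e_1·(-1) + e_2·(-1) + e_3·(-2) + e_4·(-2) = 0
Solving this homogeneous linear system for the smallest-integer solution (first nonzero entry positive) gives (3, 3, -1, -2).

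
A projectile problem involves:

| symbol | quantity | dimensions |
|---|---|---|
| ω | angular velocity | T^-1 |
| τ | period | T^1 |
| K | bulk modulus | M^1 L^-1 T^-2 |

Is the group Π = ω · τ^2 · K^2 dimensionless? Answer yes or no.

Sum the exponent of each base dimension across the product:
  M: [ω]_M + 2·[τ]_M + 2·[K]_M = (0) + 2·(0) + 2·(1) = 2
  L: [ω]_L + 2·[τ]_L + 2·[K]_L = (0) + 2·(0) + 2·(-1) = -2
  T: [ω]_T + 2·[τ]_T + 2·[K]_T = (-1) + 2·(1) + 2·(-2) = -3
Net dimensions [M² L⁻² T⁻³] ≠ [1] — not dimensionless.

no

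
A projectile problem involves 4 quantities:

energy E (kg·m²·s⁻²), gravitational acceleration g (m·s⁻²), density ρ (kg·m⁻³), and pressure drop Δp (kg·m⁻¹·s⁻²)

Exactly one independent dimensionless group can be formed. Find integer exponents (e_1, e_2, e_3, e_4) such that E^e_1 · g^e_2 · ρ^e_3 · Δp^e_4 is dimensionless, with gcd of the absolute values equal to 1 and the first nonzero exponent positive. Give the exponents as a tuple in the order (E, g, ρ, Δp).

(1, 3, 3, -4)

M: e_1·(1) + e_2·(0) + e_3·(1) + e_4·(1) = 0
L: e_1·(2) + e_2·(1) + e_3·(-3) + e_4·(-1) = 0
T: e_1·(-2) + e_2·(-2) + e_3·(0) + e_4·(-2) = 0
Solving this homogeneous linear system for the smallest-integer solution (first nonzero entry positive) gives (1, 3, 3, -4).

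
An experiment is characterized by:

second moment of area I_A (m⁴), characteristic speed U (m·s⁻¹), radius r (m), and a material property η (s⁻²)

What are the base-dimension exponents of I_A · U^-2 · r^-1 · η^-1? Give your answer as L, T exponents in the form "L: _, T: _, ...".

L: 1, T: 4

Collect each base-dimension exponent across the product:
  L: (4) − 2·(1) − (1) − (0) = 1
  T: (0) − 2·(-1) − (0) − (-2) = 4
So the dimensions are [L T⁴].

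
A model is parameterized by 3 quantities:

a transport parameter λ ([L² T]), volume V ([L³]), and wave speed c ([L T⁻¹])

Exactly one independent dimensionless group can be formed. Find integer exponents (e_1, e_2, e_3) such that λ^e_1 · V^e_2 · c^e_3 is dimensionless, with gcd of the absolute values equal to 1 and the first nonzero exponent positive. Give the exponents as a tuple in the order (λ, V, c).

L: e_1·(2) + e_2·(3) + e_3·(1) = 0
T: e_1·(1) + e_2·(0) + e_3·(-1) = 0
Solving this homogeneous linear system for the smallest-integer solution (first nonzero entry positive) gives (1, -1, 1).

(1, -1, 1)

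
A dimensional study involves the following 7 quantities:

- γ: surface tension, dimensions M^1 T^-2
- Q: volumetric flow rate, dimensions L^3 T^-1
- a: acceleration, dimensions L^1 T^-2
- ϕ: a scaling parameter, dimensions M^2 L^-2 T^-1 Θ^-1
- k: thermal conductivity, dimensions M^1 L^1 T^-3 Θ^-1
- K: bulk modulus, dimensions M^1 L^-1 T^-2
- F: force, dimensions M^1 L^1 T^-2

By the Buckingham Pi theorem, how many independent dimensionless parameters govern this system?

3

There are 7 variables and 4 base dimensions (M, L, T, Θ).
The dimension matrix has rank 4.
Independent dimensionless groups: 7 − 4 = 3.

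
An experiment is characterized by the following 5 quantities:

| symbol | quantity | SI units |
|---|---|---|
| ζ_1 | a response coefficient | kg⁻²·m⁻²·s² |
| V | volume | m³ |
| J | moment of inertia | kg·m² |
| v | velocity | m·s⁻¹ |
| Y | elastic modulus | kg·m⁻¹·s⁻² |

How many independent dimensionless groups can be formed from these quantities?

There are 5 variables and 3 base dimensions (M, L, T).
The dimension matrix has rank 3.
Independent dimensionless groups: 5 − 3 = 2.

2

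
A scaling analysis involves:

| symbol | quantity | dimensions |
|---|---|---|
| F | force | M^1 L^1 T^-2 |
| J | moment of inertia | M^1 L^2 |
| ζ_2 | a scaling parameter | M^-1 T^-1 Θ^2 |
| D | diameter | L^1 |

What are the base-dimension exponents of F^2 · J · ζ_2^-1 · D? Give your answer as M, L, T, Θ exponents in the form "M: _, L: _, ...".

M: 4, L: 5, T: -3, Θ: -2

Collect each base-dimension exponent across the product:
  M: 2·(1) + (1) − (-1) + (0) = 4
  L: 2·(1) + (2) − (0) + (1) = 5
  T: 2·(-2) + (0) − (-1) + (0) = -3
  Θ: 2·(0) + (0) − (2) + (0) = -2
So the dimensions are [M⁴ L⁵ T⁻³ Θ⁻²].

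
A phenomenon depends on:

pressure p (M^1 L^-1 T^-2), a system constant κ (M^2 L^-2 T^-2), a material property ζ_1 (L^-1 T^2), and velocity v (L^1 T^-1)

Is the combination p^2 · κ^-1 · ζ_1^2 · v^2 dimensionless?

Sum the exponent of each base dimension across the product:
  M: 2·[p]_M − [κ]_M + 2·[ζ_1]_M + 2·[v]_M = 2·(1) − (2) + 2·(0) + 2·(0) = 0
  L: 2·[p]_L − [κ]_L + 2·[ζ_1]_L + 2·[v]_L = 2·(-1) − (-2) + 2·(-1) + 2·(1) = 0
  T: 2·[p]_T − [κ]_T + 2·[ζ_1]_T + 2·[v]_T = 2·(-2) − (-2) + 2·(2) + 2·(-1) = 0
All base exponents vanish — dimensionless.

yes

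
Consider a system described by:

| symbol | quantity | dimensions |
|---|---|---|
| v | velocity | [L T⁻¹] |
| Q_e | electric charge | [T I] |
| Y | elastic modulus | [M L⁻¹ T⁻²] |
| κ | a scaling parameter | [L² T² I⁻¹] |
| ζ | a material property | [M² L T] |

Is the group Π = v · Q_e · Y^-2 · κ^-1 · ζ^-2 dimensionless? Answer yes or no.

Sum the exponent of each base dimension across the product:
  M: [v]_M + [Q_e]_M − 2·[Y]_M − [κ]_M − 2·[ζ]_M = (0) + (0) − 2·(1) − (0) − 2·(2) = -6
  L: [v]_L + [Q_e]_L − 2·[Y]_L − [κ]_L − 2·[ζ]_L = (1) + (0) − 2·(-1) − (2) − 2·(1) = -1
  T: [v]_T + [Q_e]_T − 2·[Y]_T − [κ]_T − 2·[ζ]_T = (-1) + (1) − 2·(-2) − (2) − 2·(1) = 0
  I: [v]_I + [Q_e]_I − 2·[Y]_I − [κ]_I − 2·[ζ]_I = (0) + (1) − 2·(0) − (-1) − 2·(0) = 2
Net dimensions [M⁻⁶ L⁻¹ I²] ≠ [1] — not dimensionless.

no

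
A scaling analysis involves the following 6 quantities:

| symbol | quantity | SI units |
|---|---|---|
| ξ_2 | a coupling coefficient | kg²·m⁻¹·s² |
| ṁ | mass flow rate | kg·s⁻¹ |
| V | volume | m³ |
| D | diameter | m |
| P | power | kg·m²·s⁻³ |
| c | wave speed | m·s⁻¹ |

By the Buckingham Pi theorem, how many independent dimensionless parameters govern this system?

3

There are 6 variables and 3 base dimensions (M, L, T).
The dimension matrix has rank 3.
Independent dimensionless groups: 6 − 3 = 3.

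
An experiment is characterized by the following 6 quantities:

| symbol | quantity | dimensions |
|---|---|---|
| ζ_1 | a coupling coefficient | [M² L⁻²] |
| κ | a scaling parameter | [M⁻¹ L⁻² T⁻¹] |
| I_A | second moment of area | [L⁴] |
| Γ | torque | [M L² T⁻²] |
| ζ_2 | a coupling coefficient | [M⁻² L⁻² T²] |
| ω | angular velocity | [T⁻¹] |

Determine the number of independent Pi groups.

3

There are 6 variables and 3 base dimensions (M, L, T).
The dimension matrix has rank 3.
Independent dimensionless groups: 6 − 3 = 3.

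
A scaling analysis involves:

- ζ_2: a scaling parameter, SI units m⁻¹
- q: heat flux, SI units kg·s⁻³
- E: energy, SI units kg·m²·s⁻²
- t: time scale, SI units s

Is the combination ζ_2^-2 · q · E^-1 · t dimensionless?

yes

Sum the exponent of each base dimension across the product:
  M: −2·[ζ_2]_M + [q]_M − [E]_M + [t]_M = −2·(0) + (1) − (1) + (0) = 0
  L: −2·[ζ_2]_L + [q]_L − [E]_L + [t]_L = −2·(-1) + (0) − (2) + (0) = 0
  T: −2·[ζ_2]_T + [q]_T − [E]_T + [t]_T = −2·(0) + (-3) − (-2) + (1) = 0
All base exponents vanish — dimensionless.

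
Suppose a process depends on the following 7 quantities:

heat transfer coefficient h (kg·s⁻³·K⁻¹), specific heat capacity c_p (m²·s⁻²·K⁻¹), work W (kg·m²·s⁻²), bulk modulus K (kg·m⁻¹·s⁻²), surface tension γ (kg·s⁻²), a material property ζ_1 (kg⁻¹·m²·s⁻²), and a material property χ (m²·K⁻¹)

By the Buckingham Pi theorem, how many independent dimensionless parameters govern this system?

3

There are 7 variables and 4 base dimensions (M, L, T, Θ).
The dimension matrix has rank 4.
Independent dimensionless groups: 7 − 4 = 3.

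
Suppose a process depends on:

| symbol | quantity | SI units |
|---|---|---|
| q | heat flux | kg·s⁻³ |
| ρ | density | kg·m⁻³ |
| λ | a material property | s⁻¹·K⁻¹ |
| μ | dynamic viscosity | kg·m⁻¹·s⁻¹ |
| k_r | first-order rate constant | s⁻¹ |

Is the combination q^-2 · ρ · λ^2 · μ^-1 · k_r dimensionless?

no

Sum the exponent of each base dimension across the product:
  M: −2·[q]_M + [ρ]_M + 2·[λ]_M − [μ]_M + [k_r]_M = −2·(1) + (1) + 2·(0) − (1) + (0) = -2
  L: −2·[q]_L + [ρ]_L + 2·[λ]_L − [μ]_L + [k_r]_L = −2·(0) + (-3) + 2·(0) − (-1) + (0) = -2
  T: −2·[q]_T + [ρ]_T + 2·[λ]_T − [μ]_T + [k_r]_T = −2·(-3) + (0) + 2·(-1) − (-1) + (-1) = 4
  Θ: −2·[q]_Θ + [ρ]_Θ + 2·[λ]_Θ − [μ]_Θ + [k_r]_Θ = −2·(0) + (0) + 2·(-1) − (0) + (0) = -2
Net dimensions [M⁻² L⁻² T⁴ Θ⁻²] ≠ [1] — not dimensionless.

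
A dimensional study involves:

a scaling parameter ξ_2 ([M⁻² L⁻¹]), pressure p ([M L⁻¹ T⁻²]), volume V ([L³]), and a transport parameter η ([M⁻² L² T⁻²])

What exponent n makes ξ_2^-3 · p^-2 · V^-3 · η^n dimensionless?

2

Balance the M exponent: (-2)·n from η, plus −3·(-2) − 2·(1) − 3·(0) = 4 from the rest, must sum to zero.
-2n + 4 = 0, so n = 2.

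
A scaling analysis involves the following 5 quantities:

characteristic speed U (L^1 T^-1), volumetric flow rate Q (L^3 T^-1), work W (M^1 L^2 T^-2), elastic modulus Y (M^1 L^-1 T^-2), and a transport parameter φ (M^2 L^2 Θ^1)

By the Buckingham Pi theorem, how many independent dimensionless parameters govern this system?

There are 5 variables and 4 base dimensions (M, L, T, Θ).
The dimension matrix has rank 4.
Independent dimensionless groups: 5 − 4 = 1.

1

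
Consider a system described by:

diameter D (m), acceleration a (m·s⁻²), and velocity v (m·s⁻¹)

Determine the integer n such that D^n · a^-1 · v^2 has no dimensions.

Balance the L exponent: (1)·n from D, plus −(1) + 2·(1) = 1 from the rest, must sum to zero.
n + 1 = 0, so n = -1.

-1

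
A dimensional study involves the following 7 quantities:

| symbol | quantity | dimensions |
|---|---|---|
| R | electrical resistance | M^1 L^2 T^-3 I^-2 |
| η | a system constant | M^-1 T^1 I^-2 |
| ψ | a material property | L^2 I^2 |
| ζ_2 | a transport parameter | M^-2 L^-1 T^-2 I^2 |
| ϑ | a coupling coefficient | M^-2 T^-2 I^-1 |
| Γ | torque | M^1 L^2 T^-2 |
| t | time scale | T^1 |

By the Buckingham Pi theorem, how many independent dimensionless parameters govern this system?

There are 7 variables and 4 base dimensions (M, L, T, I).
The dimension matrix has rank 4.
Independent dimensionless groups: 7 − 4 = 3.

3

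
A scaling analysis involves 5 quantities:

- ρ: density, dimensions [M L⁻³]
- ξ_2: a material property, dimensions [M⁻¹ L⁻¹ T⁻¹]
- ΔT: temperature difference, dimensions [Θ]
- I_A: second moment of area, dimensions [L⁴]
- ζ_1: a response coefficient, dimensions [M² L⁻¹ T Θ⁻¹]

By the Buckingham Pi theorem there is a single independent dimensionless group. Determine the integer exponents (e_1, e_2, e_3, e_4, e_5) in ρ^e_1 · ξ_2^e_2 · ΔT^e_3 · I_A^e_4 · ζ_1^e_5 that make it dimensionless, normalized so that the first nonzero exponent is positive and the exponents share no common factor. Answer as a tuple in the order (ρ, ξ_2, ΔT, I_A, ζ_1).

M: e_1·(1) + e_2·(-1) + e_3·(0) + e_4·(0) + e_5·(2) = 0
L: e_1·(-3) + e_2·(-1) + e_3·(0) + e_4·(4) + e_5·(-1) = 0
T: e_1·(0) + e_2·(-1) + e_3·(0) + e_4·(0) + e_5·(1) = 0
Θ: e_1·(0) + e_2·(0) + e_3·(1) + e_4·(0) + e_5·(-1) = 0
Solving this homogeneous linear system for the smallest-integer solution (first nonzero entry positive) gives (4, -4, -4, 1, -4).

(4, -4, -4, 1, -4)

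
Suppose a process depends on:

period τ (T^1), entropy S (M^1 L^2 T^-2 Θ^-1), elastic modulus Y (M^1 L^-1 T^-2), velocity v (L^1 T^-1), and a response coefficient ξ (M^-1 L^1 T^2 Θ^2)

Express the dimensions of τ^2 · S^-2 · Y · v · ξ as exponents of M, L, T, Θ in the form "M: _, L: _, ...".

Collect each base-dimension exponent across the product:
  M: 2·(0) − 2·(1) + (1) + (0) + (-1) = -2
  L: 2·(0) − 2·(2) + (-1) + (1) + (1) = -3
  T: 2·(1) − 2·(-2) + (-2) + (-1) + (2) = 5
  Θ: 2·(0) − 2·(-1) + (0) + (0) + (2) = 4
So the dimensions are [M⁻² L⁻³ T⁵ Θ⁴].

M: -2, L: -3, T: 5, Θ: 4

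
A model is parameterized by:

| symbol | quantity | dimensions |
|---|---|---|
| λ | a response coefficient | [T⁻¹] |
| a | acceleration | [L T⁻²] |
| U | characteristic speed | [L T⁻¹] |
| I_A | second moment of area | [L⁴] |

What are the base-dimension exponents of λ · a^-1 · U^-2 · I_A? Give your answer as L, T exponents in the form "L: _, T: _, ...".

L: 1, T: 3

Collect each base-dimension exponent across the product:
  L: (0) − (1) − 2·(1) + (4) = 1
  T: (-1) − (-2) − 2·(-1) + (0) = 3
So the dimensions are [L T³].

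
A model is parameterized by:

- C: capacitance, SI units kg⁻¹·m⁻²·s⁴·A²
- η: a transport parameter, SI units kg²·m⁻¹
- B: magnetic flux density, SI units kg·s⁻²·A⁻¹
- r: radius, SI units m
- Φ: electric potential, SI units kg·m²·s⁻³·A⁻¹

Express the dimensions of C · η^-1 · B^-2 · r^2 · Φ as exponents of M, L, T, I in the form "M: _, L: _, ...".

M: -4, L: 3, T: 5, I: 3

Collect each base-dimension exponent across the product:
  M: (-1) − (2) − 2·(1) + 2·(0) + (1) = -4
  L: (-2) − (-1) − 2·(0) + 2·(1) + (2) = 3
  T: (4) − (0) − 2·(-2) + 2·(0) + (-3) = 5
  I: (2) − (0) − 2·(-1) + 2·(0) + (-1) = 3
So the dimensions are [M⁻⁴ L³ T⁵ I³].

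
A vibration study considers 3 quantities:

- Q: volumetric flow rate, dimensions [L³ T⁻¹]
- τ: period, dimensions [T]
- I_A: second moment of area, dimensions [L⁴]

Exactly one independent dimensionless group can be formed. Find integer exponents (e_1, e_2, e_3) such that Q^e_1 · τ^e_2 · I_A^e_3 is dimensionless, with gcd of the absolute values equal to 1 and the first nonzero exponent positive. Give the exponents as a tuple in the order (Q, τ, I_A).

L: e_1·(3) + e_2·(0) + e_3·(4) = 0
T: e_1·(-1) + e_2·(1) + e_3·(0) = 0
Solving this homogeneous linear system for the smallest-integer solution (first nonzero entry positive) gives (4, 4, -3).

(4, 4, -3)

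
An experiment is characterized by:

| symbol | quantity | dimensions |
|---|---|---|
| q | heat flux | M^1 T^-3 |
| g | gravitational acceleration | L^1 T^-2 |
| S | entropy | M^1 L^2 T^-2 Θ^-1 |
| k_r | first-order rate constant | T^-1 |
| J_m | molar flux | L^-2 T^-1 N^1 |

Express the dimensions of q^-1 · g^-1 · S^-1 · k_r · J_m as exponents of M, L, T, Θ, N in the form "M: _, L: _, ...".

M: -2, L: -5, T: 5, Θ: 1, N: 1

Collect each base-dimension exponent across the product:
  M: −(1) − (0) − (1) + (0) + (0) = -2
  L: −(0) − (1) − (2) + (0) + (-2) = -5
  T: −(-3) − (-2) − (-2) + (-1) + (-1) = 5
  Θ: −(0) − (0) − (-1) + (0) + (0) = 1
  N: −(0) − (0) − (0) + (0) + (1) = 1
So the dimensions are [M⁻² L⁻⁵ T⁵ Θ N].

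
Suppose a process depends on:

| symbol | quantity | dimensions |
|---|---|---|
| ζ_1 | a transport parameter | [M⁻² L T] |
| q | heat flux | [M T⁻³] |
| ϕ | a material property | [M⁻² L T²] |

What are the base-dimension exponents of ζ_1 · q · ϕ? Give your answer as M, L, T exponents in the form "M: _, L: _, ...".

M: -3, L: 2, T: 0

Collect each base-dimension exponent across the product:
  M: (-2) + (1) + (-2) = -3
  L: (1) + (0) + (1) = 2
  T: (1) + (-3) + (2) = 0
So the dimensions are [M⁻³ L²].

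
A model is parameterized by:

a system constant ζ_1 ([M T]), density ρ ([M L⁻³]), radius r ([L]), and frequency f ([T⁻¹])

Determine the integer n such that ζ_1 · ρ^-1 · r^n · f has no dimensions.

Balance the L exponent: (1)·n from r, plus (0) − (-3) + (0) = 3 from the rest, must sum to zero.
n + 3 = 0, so n = -3.

-3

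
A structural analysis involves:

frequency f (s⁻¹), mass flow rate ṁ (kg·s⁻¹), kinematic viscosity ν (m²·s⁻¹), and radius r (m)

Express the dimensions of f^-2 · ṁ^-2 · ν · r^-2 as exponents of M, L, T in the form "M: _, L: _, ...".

M: -2, L: 0, T: 3

Collect each base-dimension exponent across the product:
  M: −2·(0) − 2·(1) + (0) − 2·(0) = -2
  L: −2·(0) − 2·(0) + (2) − 2·(1) = 0
  T: −2·(-1) − 2·(-1) + (-1) − 2·(0) = 3
So the dimensions are [M⁻² T³].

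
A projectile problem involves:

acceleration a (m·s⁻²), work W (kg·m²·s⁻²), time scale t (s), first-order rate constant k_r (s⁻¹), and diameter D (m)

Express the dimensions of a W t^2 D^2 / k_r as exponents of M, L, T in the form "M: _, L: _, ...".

Collect each base-dimension exponent across the product:
  M: (0) + (1) + 2·(0) − (0) + 2·(0) = 1
  L: (1) + (2) + 2·(0) − (0) + 2·(1) = 5
  T: (-2) + (-2) + 2·(1) − (-1) + 2·(0) = -1
So the dimensions are [M L⁵ T⁻¹].

M: 1, L: 5, T: -1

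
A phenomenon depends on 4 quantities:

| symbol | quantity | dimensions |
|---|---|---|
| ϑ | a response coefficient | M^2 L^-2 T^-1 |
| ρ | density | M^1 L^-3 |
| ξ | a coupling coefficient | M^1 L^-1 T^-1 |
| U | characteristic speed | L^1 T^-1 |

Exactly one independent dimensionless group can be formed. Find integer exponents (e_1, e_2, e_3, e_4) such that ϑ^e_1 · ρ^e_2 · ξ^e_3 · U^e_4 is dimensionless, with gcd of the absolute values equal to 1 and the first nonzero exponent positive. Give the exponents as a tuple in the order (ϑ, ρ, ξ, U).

M: e_1·(2) + e_2·(1) + e_3·(1) + e_4·(0) = 0
L: e_1·(-2) + e_2·(-3) + e_3·(-1) + e_4·(1) = 0
T: e_1·(-1) + e_2·(0) + e_3·(-1) + e_4·(-1) = 0
Solving this homogeneous linear system for the smallest-integer solution (first nonzero entry positive) gives (1, 1, -3, 2).

(1, 1, -3, 2)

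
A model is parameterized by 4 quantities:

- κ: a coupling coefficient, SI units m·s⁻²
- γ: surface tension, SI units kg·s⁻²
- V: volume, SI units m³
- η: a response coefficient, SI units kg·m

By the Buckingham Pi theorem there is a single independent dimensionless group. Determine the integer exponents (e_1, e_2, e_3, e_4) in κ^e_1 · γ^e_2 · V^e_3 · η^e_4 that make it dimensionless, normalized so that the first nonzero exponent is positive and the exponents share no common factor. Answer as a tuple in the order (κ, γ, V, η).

(3, -3, -2, 3)

M: e_1·(0) + e_2·(1) + e_3·(0) + e_4·(1) = 0
L: e_1·(1) + e_2·(0) + e_3·(3) + e_4·(1) = 0
T: e_1·(-2) + e_2·(-2) + e_3·(0) + e_4·(0) = 0
Solving this homogeneous linear system for the smallest-integer solution (first nonzero entry positive) gives (3, -3, -2, 3).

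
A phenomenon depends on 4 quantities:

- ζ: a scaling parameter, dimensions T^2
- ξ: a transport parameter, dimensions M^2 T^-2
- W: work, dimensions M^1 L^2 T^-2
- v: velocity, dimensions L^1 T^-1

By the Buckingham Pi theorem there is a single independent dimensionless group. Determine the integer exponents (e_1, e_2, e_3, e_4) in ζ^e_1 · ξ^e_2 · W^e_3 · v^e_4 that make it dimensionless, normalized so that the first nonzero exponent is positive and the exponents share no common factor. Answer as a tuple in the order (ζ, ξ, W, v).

(1, 1, -2, 4)

M: e_1·(0) + e_2·(2) + e_3·(1) + e_4·(0) = 0
L: e_1·(0) + e_2·(0) + e_3·(2) + e_4·(1) = 0
T: e_1·(2) + e_2·(-2) + e_3·(-2) + e_4·(-1) = 0
Solving this homogeneous linear system for the smallest-integer solution (first nonzero entry positive) gives (1, 1, -2, 4).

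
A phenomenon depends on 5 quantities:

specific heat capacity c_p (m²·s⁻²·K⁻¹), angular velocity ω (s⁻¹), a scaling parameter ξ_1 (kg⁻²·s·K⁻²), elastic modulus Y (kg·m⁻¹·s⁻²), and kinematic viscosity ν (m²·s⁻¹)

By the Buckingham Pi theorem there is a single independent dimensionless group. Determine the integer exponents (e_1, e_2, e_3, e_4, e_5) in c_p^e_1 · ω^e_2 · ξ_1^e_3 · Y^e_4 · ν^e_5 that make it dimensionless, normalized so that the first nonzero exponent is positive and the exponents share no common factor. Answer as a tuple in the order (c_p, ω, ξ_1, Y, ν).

(2, 2, -1, -2, -3)

M: e_1·(0) + e_2·(0) + e_3·(-2) + e_4·(1) + e_5·(0) = 0
L: e_1·(2) + e_2·(0) + e_3·(0) + e_4·(-1) + e_5·(2) = 0
T: e_1·(-2) + e_2·(-1) + e_3·(1) + e_4·(-2) + e_5·(-1) = 0
Θ: e_1·(-1) + e_2·(0) + e_3·(-2) + e_4·(0) + e_5·(0) = 0
Solving this homogeneous linear system for the smallest-integer solution (first nonzero entry positive) gives (2, 2, -1, -2, -3).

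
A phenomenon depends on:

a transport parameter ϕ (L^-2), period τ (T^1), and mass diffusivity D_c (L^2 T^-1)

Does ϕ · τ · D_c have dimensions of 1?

Sum the exponent of each base dimension across the product:
  L: [ϕ]_L + [τ]_L + [D_c]_L = (-2) + (0) + (2) = 0
  T: [ϕ]_T + [τ]_T + [D_c]_T = (0) + (1) + (-1) = 0
All base exponents vanish — dimensionless.

yes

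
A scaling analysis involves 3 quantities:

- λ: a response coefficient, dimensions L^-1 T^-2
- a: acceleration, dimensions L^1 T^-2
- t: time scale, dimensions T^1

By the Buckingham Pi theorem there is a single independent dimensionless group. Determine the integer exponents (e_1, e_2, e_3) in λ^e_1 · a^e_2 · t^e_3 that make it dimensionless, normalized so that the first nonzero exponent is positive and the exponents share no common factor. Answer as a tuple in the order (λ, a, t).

L: e_1·(-1) + e_2·(1) + e_3·(0) = 0
T: e_1·(-2) + e_2·(-2) + e_3·(1) = 0
Solving this homogeneous linear system for the smallest-integer solution (first nonzero entry positive) gives (1, 1, 4).

(1, 1, 4)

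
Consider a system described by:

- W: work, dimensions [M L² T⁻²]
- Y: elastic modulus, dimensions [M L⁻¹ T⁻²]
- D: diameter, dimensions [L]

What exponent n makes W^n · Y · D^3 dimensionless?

Balance the M exponent: (1)·n from W, plus (1) + 3·(0) = 1 from the rest, must sum to zero.
n + 1 = 0, so n = -1.

-1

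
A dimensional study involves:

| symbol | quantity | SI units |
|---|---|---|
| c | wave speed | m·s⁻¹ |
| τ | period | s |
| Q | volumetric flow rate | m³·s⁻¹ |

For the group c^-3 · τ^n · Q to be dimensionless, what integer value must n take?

-2

Balance the T exponent: (1)·n from τ, plus −3·(-1) + (-1) = 2 from the rest, must sum to zero.
n + 2 = 0, so n = -2.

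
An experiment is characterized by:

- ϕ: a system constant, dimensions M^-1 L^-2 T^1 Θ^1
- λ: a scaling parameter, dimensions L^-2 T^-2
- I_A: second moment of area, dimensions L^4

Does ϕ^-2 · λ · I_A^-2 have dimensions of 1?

no

Sum the exponent of each base dimension across the product:
  M: −2·[ϕ]_M + [λ]_M − 2·[I_A]_M = −2·(-1) + (0) − 2·(0) = 2
  L: −2·[ϕ]_L + [λ]_L − 2·[I_A]_L = −2·(-2) + (-2) − 2·(4) = -6
  T: −2·[ϕ]_T + [λ]_T − 2·[I_A]_T = −2·(1) + (-2) − 2·(0) = -4
  Θ: −2·[ϕ]_Θ + [λ]_Θ − 2·[I_A]_Θ = −2·(1) + (0) − 2·(0) = -2
Net dimensions [M² L⁻⁶ T⁻⁴ Θ⁻²] ≠ [1] — not dimensionless.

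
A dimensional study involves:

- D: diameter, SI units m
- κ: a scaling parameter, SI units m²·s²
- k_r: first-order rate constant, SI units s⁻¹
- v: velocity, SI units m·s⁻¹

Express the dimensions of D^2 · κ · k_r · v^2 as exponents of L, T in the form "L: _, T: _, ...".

Collect each base-dimension exponent across the product:
  L: 2·(1) + (2) + (0) + 2·(1) = 6
  T: 2·(0) + (2) + (-1) + 2·(-1) = -1
So the dimensions are [L⁶ T⁻¹].

L: 6, T: -1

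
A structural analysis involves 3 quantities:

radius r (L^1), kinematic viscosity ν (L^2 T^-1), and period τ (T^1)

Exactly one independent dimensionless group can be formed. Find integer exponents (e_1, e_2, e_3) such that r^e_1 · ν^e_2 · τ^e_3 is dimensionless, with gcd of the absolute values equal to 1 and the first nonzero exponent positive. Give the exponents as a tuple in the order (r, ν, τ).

L: e_1·(1) + e_2·(2) + e_3·(0) = 0
T: e_1·(0) + e_2·(-1) + e_3·(1) = 0
Solving this homogeneous linear system for the smallest-integer solution (first nonzero entry positive) gives (2, -1, -1).

(2, -1, -1)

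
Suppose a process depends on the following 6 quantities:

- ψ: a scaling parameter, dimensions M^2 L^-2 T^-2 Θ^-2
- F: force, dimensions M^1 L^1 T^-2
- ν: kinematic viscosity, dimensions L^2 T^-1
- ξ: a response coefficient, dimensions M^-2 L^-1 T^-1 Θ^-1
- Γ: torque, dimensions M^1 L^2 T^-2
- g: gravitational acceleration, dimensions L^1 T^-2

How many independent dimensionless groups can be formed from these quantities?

2

There are 6 variables and 4 base dimensions (M, L, T, Θ).
The dimension matrix has rank 4.
Independent dimensionless groups: 6 − 4 = 2.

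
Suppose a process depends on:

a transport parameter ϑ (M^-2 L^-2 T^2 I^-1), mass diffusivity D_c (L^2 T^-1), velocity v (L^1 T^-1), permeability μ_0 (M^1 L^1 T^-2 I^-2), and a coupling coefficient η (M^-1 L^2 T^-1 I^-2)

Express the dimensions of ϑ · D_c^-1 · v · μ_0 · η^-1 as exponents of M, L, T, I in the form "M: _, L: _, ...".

M: 0, L: -4, T: 1, I: -1

Collect each base-dimension exponent across the product:
  M: (-2) − (0) + (0) + (1) − (-1) = 0
  L: (-2) − (2) + (1) + (1) − (2) = -4
  T: (2) − (-1) + (-1) + (-2) − (-1) = 1
  I: (-1) − (0) + (0) + (-2) − (-2) = -1
So the dimensions are [L⁻⁴ T I⁻¹].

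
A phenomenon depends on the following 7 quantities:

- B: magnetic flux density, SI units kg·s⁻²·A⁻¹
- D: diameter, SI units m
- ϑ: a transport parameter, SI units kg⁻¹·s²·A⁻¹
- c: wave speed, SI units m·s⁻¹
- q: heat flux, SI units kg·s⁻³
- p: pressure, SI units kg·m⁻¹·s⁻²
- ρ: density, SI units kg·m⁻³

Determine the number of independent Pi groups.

3

There are 7 variables and 4 base dimensions (M, L, T, I).
The dimension matrix has rank 4.
Independent dimensionless groups: 7 − 4 = 3.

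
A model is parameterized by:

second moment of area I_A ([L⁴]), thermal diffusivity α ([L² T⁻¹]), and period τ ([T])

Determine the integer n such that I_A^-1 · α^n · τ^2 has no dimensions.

2

Balance the L exponent: (2)·n from α, plus −(4) + 2·(0) = -4 from the rest, must sum to zero.
2n − 4 = 0, so n = 2.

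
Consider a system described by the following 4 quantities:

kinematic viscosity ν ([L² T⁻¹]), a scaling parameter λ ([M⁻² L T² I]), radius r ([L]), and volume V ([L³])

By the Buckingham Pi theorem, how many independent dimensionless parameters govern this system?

1

There are 4 variables and 4 base dimensions (M, L, T, I).
The dimension matrix has rank 3 (less than 4: the dimension vectors are linearly dependent).
Independent dimensionless groups: 4 − 3 = 1.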